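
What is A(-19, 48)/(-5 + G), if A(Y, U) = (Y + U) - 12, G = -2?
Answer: -17/7 ≈ -2.4286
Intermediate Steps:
A(Y, U) = -12 + U + Y (A(Y, U) = (U + Y) - 12 = -12 + U + Y)
A(-19, 48)/(-5 + G) = (-12 + 48 - 19)/(-5 - 2) = 17/(-7) = -⅐*17 = -17/7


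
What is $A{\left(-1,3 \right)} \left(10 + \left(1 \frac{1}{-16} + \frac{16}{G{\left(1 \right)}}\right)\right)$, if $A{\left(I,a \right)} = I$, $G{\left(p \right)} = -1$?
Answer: $\frac{97}{16} \approx 6.0625$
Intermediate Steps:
$A{\left(-1,3 \right)} \left(10 + \left(1 \frac{1}{-16} + \frac{16}{G{\left(1 \right)}}\right)\right) = - (10 + \left(1 \frac{1}{-16} + \frac{16}{-1}\right)) = - (10 + \left(1 \left(- \frac{1}{16}\right) + 16 \left(-1\right)\right)) = - (10 - \frac{257}{16}) = \left(-1\right) \left(- \frac{97}{16}\right) = \frac{97}{16}$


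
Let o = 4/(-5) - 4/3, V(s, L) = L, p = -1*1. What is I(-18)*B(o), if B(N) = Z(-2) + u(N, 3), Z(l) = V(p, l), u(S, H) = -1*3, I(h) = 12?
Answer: -60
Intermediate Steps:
p = -1
u(S, H) = -3
Z(l) = l
o = -32/15 (o = 4*(-⅕) - 4*⅓ = -⅘ - 4/3 = -32/15 ≈ -2.1333)
B(N) = -5 (B(N) = -2 - 3 = -5)
I(-18)*B(o) = 12*(-5) = -60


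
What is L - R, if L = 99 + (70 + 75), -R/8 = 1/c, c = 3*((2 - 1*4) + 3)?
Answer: 740/3 ≈ 246.67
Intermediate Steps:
c = 3 (c = 3*((2 - 4) + 3) = 3*(-2 + 3) = 3*1 = 3)
R = -8/3 ≈ -2.6667
L = 244 (L = 99 + 145 = 244)
L - R = 244 - 1*(-8/3) = 244 + 8/3 = 740/3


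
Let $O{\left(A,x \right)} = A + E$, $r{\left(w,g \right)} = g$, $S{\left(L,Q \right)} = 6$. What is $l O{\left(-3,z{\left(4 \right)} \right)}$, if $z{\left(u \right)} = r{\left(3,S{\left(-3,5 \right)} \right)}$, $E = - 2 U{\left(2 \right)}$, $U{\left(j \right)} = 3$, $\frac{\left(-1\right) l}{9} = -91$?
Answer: $-7371$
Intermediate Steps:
$l = 819$ ($l = \left(-9\right) \left(-91\right) = 819$)
$E = -6$ ($E = \left(-2\right) 3 = -6$)
$z{\left(u \right)} = 6$
$O{\left(A,x \right)} = -6 + A$ ($O{\left(A,x \right)} = A - 6 = -6 + A$)
$l O{\left(-3,z{\left(4 \right)} \right)} = 819 \left(-6 - 3\right) = 819 \left(-9\right) = -7371$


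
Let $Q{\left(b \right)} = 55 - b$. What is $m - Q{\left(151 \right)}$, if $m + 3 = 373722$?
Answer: $373815$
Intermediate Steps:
$m = 373719$ ($m = -3 + 373722 = 373719$)
$m - Q{\left(151 \right)} = 373719 - \left(55 - 151\right) = 373719 - -96 = 373719 + 96 = 373815$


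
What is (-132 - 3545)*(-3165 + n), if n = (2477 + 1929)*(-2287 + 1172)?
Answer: 18075598835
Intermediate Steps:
n = -4912690 (n = 4406*(-1115) = -4912690)
(-132 - 3545)*(-3165 + n) = (-132 - 3545)*(-3165 - 4912690) = -3677*(-4915855) = 18075598835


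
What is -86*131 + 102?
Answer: -11164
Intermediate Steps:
-86*131 + 102 = -11266 + 102 = -11164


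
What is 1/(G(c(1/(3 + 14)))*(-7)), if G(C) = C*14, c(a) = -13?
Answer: 1/1274 ≈ 0.00078493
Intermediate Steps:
G(C) = 14*C
1/(G(c(1/(3 + 14)))*(-7)) = 1/((14*(-13))*(-7)) = 1/(-182*(-7)) = 1/1274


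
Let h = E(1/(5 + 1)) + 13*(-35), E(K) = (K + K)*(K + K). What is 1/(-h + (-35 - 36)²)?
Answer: 9/49463 ≈ 0.00018195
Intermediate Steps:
E(K) = 4*K² (E(K) = (2*K)*(2*K) = 4*K²)
h = -4094/9 (h = 4*(1/(5 + 1))² + 13*(-35) = 4*(1/6)² - 455 = 4*(⅙)² - 455 = 4*(1/36) - 455 = ⅑ - 455 = -4094/9 ≈ -454.89)
1/(-h + (-35 - 36)²) = 1/(-1*(-4094/9) + (-35 - 36)²) = 1/(4094/9 + (-71)²) = 1/(4094/9 + 5041) = 1/(49463/9) = 9/49463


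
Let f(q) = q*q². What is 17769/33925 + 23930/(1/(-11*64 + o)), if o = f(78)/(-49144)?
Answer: -3559034480417783/208401275 ≈ -1.7078e+7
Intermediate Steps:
f(q) = q³
o = -59319/6143 (o = 78³/(-49144) = 474552*(-1/49144) = -59319/6143 ≈ -9.6564)
17769/33925 + 23930/(1/(-11*64 + o)) = 17769/33925 + 23930/(1/(-11*64 - 59319/6143)) = 17769*(1/33925) + 23930/(1/(-704 - 59319/6143)) = 17769/33925 + 23930/(1/(-4383991/6143)) = 17769/33925 + 23930/(-6143/4383991) = 17769/33925 + 23930*(-4383991/6143) = 17769/33925 - 104908904630/6143 = -3559034480417783/208401275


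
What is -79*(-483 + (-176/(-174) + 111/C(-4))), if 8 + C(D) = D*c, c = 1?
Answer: 13505129/348 ≈ 38808.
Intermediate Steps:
C(D) = -8 + D (C(D) = -8 + D*1 = -8 + D)
-79*(-483 + (-176/(-174) + 111/C(-4))) = -79*(-483 + (-176/(-174) + 111/(-8 - 4))) = -79*(-483 + (-176*(-1/174) + 111/(-12))) = -79*(-483 + (88/87 + 111*(-1/12))) = -79*(-483 + (88/87 - 37/4)) = -79*(-483 - 2867/348) = -79*(-170951/348) = 13505129/348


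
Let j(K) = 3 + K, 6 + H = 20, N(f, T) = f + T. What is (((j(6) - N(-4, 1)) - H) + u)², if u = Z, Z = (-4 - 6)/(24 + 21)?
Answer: 400/81 ≈ 4.9383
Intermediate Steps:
N(f, T) = T + f
H = 14 (H = -6 + 20 = 14)
Z = -2/9 (Z = -10/45 = -10*1/45 = -2/9 ≈ -0.22222)
u = -2/9 ≈ -0.22222
(((j(6) - N(-4, 1)) - H) + u)² = ((((3 + 6) - (1 - 4)) - 1*14) - 2/9)² = (((9 - 1*(-3)) - 14) - 2/9)² = (((9 + 3) - 14) - 2/9)² = ((12 - 14) - 2/9)² = (-2 - 2/9)² = (-20/9)² = 400/81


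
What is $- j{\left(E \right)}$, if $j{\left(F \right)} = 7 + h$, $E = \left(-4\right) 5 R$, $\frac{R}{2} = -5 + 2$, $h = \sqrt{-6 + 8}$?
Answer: $-7 - \sqrt{2} \approx -8.4142$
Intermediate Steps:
$h = \sqrt{2} \approx 1.4142$
$R = -6$ ($R = 2 \left(-5 + 2\right) = 2 \left(-3\right) = -6$)
$E = 120$ ($E = \left(-4\right) 5 \left(-6\right) = \left(-20\right) \left(-6\right) = 120$)
$j{\left(F \right)} = 7 + \sqrt{2}$
$- j{\left(E \right)} = - (7 + \sqrt{2}) = -7 - \sqrt{2}$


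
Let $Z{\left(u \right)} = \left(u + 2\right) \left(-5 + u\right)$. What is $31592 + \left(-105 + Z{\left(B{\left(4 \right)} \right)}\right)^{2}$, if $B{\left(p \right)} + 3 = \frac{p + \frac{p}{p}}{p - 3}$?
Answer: $45281$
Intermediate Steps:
$B{\left(p \right)} = -3 + \frac{1 + p}{-3 + p}$ ($B{\left(p \right)} = -3 + \frac{p + \frac{p}{p}}{p - 3} = -3 + \frac{p + 1}{-3 + p} = -3 + \frac{1 + p}{-3 + p}$)
$Z{\left(u \right)} = \left(-5 + u\right) \left(2 + u\right)$ ($Z{\left(u \right)} = \left(2 + u\right) \left(-5 + u\right) = \left(-5 + u\right) \left(2 + u\right)$)
$31592 + \left(-105 + Z{\left(B{\left(4 \right)} \right)}\right)^{2} = 31592 + \left(-105 - \left(10 - \frac{4 \left(5 - 4\right)^{2}}{\left(-3 + 4\right)^{2}} + 3 \cdot 2 \frac{1}{-3 + 4} \left(5 - 4\right)\right)\right)^{2} = 31592 + \left(-105 - \left(10 - 4 \left(5 - 4\right)^{2} + 3 \cdot 2 \cdot 1^{-1} \left(5 - 4\right)\right)\right)^{2} = 31592 + \left(-105 - \left(10 - 4 + 3 \cdot 2 \cdot 1 \cdot 1\right)\right)^{2} = 31592 + \left(-105 - \left(16 - 4\right)\right)^{2} = 31592 + \left(-105 - 12\right)^{2} = 31592 + \left(-117\right)^{2} = 31592 + 13689 = 45281$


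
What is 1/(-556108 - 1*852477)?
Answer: -1/1408585 ≈ -7.0993e-7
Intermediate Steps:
1/(-556108 - 1*852477) = 1/(-556108 - 852477) = 1/(-1408585) = -1/1408585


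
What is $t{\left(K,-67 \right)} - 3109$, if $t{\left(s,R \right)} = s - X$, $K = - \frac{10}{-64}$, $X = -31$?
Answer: $- \frac{98491}{32} \approx -3077.8$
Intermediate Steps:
$K = \frac{5}{32}$ ($K = \left(-10\right) \left(- \frac{1}{64}\right) = \frac{5}{32} \approx 0.15625$)
$t{\left(s,R \right)} = 31 + s$ ($t{\left(s,R \right)} = s - -31 = s + 31 = 31 + s$)
$t{\left(K,-67 \right)} - 3109 = \left(31 + \frac{5}{32}\right) - 3109 = \frac{997}{32} - 3109 = - \frac{98491}{32}$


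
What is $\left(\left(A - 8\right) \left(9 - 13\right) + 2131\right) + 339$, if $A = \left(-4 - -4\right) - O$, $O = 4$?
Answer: $2518$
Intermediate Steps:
$A = -4$ ($A = \left(-4 - -4\right) - 4 = \left(-4 + 4\right) - 4 = 0 - 4 = -4$)
$\left(\left(A - 8\right) \left(9 - 13\right) + 2131\right) + 339 = \left(\left(-4 - 8\right) \left(9 - 13\right) + 2131\right) + 339 = \left(\left(-12\right) \left(-4\right) + 2131\right) + 339 = \left(48 + 2131\right) + 339 = 2179 + 339 = 2518$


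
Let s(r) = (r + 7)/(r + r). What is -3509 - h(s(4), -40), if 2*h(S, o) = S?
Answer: -56155/16 ≈ -3509.7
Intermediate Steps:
s(r) = (7 + r)/(2*r) (s(r) = (7 + r)/((2*r)) = (7 + r)*(1/(2*r)) = (7 + r)/(2*r))
h(S, o) = S/2
-3509 - h(s(4), -40) = -3509 - (1/2)*(7 + 4)/4/2 = -3509 - (1/2)*(1/4)*11/2 = -3509 - 11/(2*8) = -3509 - 1*11/16 = -3509 - 11/16 = -56155/16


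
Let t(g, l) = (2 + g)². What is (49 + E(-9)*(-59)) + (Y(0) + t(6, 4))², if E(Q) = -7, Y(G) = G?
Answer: 4558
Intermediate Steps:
(49 + E(-9)*(-59)) + (Y(0) + t(6, 4))² = (49 - 7*(-59)) + (0 + (2 + 6)²)² = (49 + 413) + (0 + 8²)² = 462 + (0 + 64)² = 462 + 64² = 462 + 4096 = 4558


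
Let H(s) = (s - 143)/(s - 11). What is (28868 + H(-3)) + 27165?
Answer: 392304/7 ≈ 56043.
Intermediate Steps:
H(s) = (-143 + s)/(-11 + s)
(28868 + H(-3)) + 27165 = (28868 + (-143 - 3)/(-11 - 3)) + 27165 = (28868 - 146/(-14)) + 27165 = (28868 - 1/14*(-146)) + 27165 = (28868 + 73/7) + 27165 = 202149/7 + 27165 = 392304/7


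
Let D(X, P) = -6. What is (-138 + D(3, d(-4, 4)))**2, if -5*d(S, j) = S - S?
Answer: 20736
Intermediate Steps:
d(S, j) = 0 (d(S, j) = -(S - S)/5 = -1/5*0 = 0)
(-138 + D(3, d(-4, 4)))**2 = (-138 - 6)**2 = (-144)**2 = 20736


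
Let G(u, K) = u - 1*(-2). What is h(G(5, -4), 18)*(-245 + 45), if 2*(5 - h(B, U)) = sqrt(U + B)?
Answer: -500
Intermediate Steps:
G(u, K) = 2 + u (G(u, K) = u + 2 = 2 + u)
h(B, U) = 5 - sqrt(B + U)/2 (h(B, U) = 5 - sqrt(U + B)/2 = 5 - sqrt(B + U)/2)
h(G(5, -4), 18)*(-245 + 45) = (5 - sqrt((2 + 5) + 18)/2)*(-245 + 45) = (5 - sqrt(7 + 18)/2)*(-200) = (5 - sqrt(25)/2)*(-200) = (5 - 1/2*5)*(-200) = (5 - 5/2)*(-200) = (5/2)*(-200) = -500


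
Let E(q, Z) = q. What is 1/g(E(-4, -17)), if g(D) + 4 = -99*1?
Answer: -1/103 ≈ -0.0097087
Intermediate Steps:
g(D) = -103 (g(D) = -4 - 99*1 = -4 - 99 = -103)
1/g(E(-4, -17)) = 1/(-103) = -1/103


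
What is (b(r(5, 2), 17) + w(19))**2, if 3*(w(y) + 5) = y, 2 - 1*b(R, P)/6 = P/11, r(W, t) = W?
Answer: 17956/1089 ≈ 16.489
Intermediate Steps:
b(R, P) = 12 - 6*P/11
w(y) = -5 + y/3
(b(r(5, 2), 17) + w(19))**2 = ((12 - 6/11*17) + (-5 + (1/3)*19))**2 = ((12 - 102/11) + (-5 + 19/3))**2 = (30/11 + 4/3)**2 = (134/33)**2 = 17956/1089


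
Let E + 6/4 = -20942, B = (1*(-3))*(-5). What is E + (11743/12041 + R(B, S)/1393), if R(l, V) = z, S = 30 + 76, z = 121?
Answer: -702539754311/33546226 ≈ -20942.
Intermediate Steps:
B = 15 (B = -3*(-5) = 15)
S = 106
E = -41887/2 (E = -3/2 - 20942 = -41887/2 ≈ -20944.)
R(l, V) = 121
E + (11743/12041 + R(B, S)/1393) = -41887/2 + (11743/12041 + 121/1393) = -41887/2 + 17814960/16773113 = -702539754311/33546226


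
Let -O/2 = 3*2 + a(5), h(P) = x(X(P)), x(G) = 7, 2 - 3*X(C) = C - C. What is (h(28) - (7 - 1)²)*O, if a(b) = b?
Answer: 638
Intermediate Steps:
X(C) = ⅔ (X(C) = ⅔ - (C - C)/3 = ⅔ - ⅓*0 = ⅔ + 0 = ⅔)
h(P) = 7
O = -22 (O = -2*(3*2 + 5) = -2*(6 + 5) = -2*11 = -22)
(h(28) - (7 - 1)²)*O = (7 - (7 - 1)²)*(-22) = (7 - 1*6²)*(-22) = (7 - 1*36)*(-22) = (7 - 36)*(-22) = -29*(-22) = 638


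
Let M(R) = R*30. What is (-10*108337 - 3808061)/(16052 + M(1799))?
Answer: -4891431/70022 ≈ -69.856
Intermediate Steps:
M(R) = 30*R
(-10*108337 - 3808061)/(16052 + M(1799)) = (-10*108337 - 3808061)/(16052 + 30*1799) = (-1083370 - 3808061)/(16052 + 53970) = -4891431/70022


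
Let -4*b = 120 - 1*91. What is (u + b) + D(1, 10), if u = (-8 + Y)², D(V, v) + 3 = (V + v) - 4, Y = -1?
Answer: 311/4 ≈ 77.750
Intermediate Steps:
D(V, v) = -7 + V + v (D(V, v) = -3 + ((V + v) - 4) = -3 + (-4 + V + v) = -7 + V + v)
u = 81 (u = (-8 - 1)² = (-9)² = 81)
b = -29/4 (b = -(120 - 1*91)/4 = -(120 - 91)/4 = -¼*29 = -29/4 ≈ -7.2500)
(u + b) + D(1, 10) = (81 - 29/4) + (-7 + 1 + 10) = 295/4 + 4 = 311/4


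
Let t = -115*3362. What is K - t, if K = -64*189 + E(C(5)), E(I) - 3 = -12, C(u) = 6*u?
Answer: 374525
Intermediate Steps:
t = -386630
E(I) = -9 (E(I) = 3 - 12 = -9)
K = -12105 (K = -64*189 - 9 = -12096 - 9 = -12105)
K - t = -12105 - 1*(-386630) = -12105 + 386630 = 374525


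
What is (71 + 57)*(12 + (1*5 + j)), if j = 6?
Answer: 2944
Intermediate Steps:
(71 + 57)*(12 + (1*5 + j)) = (71 + 57)*(12 + (1*5 + 6)) = 128*(12 + (5 + 6)) = 128*(12 + 11) = 128*23 = 2944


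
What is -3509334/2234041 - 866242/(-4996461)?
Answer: -15599030323052/11162298728901 ≈ -1.3975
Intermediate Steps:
-3509334/2234041 - 866242/(-4996461) = -3509334*1/2234041 - 866242*(-1/4996461) = -3509334/2234041 + 866242/4996461 = -15599030323052/11162298728901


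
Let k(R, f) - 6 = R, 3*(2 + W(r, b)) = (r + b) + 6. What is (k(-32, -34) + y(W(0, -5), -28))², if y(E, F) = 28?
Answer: 4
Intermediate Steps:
W(r, b) = b/3 + r/3 (W(r, b) = -2 + ((r + b) + 6)/3 = -2 + ((b + r) + 6)/3 = -2 + (6 + b + r)/3 = -2 + (2 + b/3 + r/3) = b/3 + r/3)
k(R, f) = 6 + R
(k(-32, -34) + y(W(0, -5), -28))² = ((6 - 32) + 28)² = (-26 + 28)² = 2² = 4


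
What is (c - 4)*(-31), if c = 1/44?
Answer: 5425/44 ≈ 123.30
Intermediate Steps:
c = 1/44 ≈ 0.022727
(c - 4)*(-31) = (1/44 - 4)*(-31) = -175/44*(-31) = 5425/44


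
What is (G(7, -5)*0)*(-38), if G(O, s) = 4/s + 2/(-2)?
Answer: 0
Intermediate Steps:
G(O, s) = -1 + 4/s (G(O, s) = 4/s + 2*(-½) = 4/s - 1 = -1 + 4/s)
(G(7, -5)*0)*(-38) = (((4 - 1*(-5))/(-5))*0)*(-38) = (-(4 + 5)/5*0)*(-38) = (-⅕*9*0)*(-38) = -9/5*0*(-38) = 0*(-38) = 0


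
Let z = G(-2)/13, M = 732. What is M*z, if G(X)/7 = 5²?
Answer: 128100/13 ≈ 9853.8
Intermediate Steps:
G(X) = 175 (G(X) = 7*5² = 7*25 = 175)
z = 175/13 ≈ 13.462
M*z = 732*(175/13) = 128100/13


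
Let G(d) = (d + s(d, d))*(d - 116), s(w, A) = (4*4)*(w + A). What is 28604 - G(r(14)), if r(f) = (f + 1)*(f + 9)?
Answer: -2578561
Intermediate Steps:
s(w, A) = 16*A + 16*w (s(w, A) = 16*(A + w) = 16*A + 16*w)
r(f) = (1 + f)*(9 + f)
G(d) = 33*d*(-116 + d) (G(d) = (d + (16*d + 16*d))*(d - 116) = (d + 32*d)*(-116 + d) = (33*d)*(-116 + d) = 33*d*(-116 + d))
28604 - G(r(14)) = 28604 - 33*(9 + 14**2 + 10*14)*(-116 + (9 + 14**2 + 10*14)) = 28604 - 33*(9 + 196 + 140)*(-116 + (9 + 196 + 140)) = 28604 - 33*345*(-116 + 345) = 28604 - 33*345*229 = 28604 - 1*2607165 = 28604 - 2607165 = -2578561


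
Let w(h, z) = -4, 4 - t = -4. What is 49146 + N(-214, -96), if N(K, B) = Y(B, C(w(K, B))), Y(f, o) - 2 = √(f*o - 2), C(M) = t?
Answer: 49148 + I*√770 ≈ 49148.0 + 27.749*I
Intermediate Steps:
t = 8 (t = 4 - 1*(-4) = 4 + 4 = 8)
C(M) = 8
Y(f, o) = 2 + √(-2 + f*o) (Y(f, o) = 2 + √(f*o - 2) = 2 + √(-2 + f*o))
N(K, B) = 2 + √(-2 + 8*B) (N(K, B) = 2 + √(-2 + B*8) = 2 + √(-2 + 8*B))
49146 + N(-214, -96) = 49146 + (2 + √(-2 + 8*(-96))) = 49146 + (2 + √(-2 - 768)) = 49146 + (2 + √(-770)) = 49146 + (2 + I*√770) = 49148 + I*√770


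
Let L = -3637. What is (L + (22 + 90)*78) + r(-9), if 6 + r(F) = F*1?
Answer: 5084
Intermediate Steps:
r(F) = -6 + F (r(F) = -6 + F*1 = -6 + F)
(L + (22 + 90)*78) + r(-9) = (-3637 + (22 + 90)*78) + (-6 - 9) = (-3637 + 112*78) - 15 = (-3637 + 8736) - 15 = 5099 - 15 = 5084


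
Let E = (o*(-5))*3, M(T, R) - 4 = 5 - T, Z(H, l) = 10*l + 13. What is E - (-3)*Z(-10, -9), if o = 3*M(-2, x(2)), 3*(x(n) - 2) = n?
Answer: -726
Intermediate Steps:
x(n) = 2 + n/3
Z(H, l) = 13 + 10*l
M(T, R) = 9 - T (M(T, R) = 4 + (5 - T) = 9 - T)
o = 33 (o = 3*(9 - 1*(-2)) = 3*(9 + 2) = 3*11 = 33)
E = -495 (E = (33*(-5))*3 = -165*3 = -495)
E - (-3)*Z(-10, -9) = -495 - (-3)*(13 + 10*(-9)) = -495 - (-3)*(13 - 90) = -495 - (-3)*(-77) = -495 - 1*231 = -495 - 231 = -726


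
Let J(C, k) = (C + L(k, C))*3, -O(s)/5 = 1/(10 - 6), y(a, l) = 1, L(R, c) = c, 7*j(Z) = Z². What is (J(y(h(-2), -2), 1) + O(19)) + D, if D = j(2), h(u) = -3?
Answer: 149/28 ≈ 5.3214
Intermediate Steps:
j(Z) = Z²/7
D = 4/7 (D = (⅐)*2² = (⅐)*4 = 4/7 ≈ 0.57143)
O(s) = -5/4 (O(s) = -5/(10 - 6) = -5/4)
J(C, k) = 6*C (J(C, k) = (C + C)*3 = (2*C)*3 = 6*C)
(J(y(h(-2), -2), 1) + O(19)) + D = (6*1 - 5/4) + 4/7 = (6 - 5/4) + 4/7 = 19/4 + 4/7 = 149/28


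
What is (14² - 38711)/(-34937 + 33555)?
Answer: 38515/1382 ≈ 27.869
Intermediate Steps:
(14² - 38711)/(-34937 + 33555) = (196 - 38711)/(-1382) = -38515*(-1/1382) = 38515/1382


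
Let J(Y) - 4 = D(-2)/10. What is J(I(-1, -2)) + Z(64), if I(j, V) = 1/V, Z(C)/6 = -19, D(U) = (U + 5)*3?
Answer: -1091/10 ≈ -109.10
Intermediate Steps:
D(U) = 15 + 3*U (D(U) = (5 + U)*3 = 15 + 3*U)
Z(C) = -114 (Z(C) = 6*(-19) = -114)
J(Y) = 49/10 (J(Y) = 4 + (15 + 3*(-2))/10 = 4 + (15 - 6)*(⅒) = 4 + 9*(⅒) = 4 + 9/10 = 49/10)
J(I(-1, -2)) + Z(64) = 49/10 - 114 = -1091/10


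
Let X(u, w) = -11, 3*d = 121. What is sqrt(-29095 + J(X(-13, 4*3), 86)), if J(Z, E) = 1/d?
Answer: 2*I*sqrt(880123)/11 ≈ 170.57*I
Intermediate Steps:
d = 121/3 (d = (1/3)*121 = 121/3 ≈ 40.333)
J(Z, E) = 3/121 (J(Z, E) = 1/(121/3) = 3/121)
sqrt(-29095 + J(X(-13, 4*3), 86)) = sqrt(-29095 + 3/121) = sqrt(-3520492/121) = 2*I*sqrt(880123)/11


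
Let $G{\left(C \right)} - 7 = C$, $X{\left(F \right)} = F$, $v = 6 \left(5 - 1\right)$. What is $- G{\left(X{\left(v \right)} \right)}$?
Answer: $-31$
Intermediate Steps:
$v = 24$ ($v = 6 \cdot 4 = 24$)
$G{\left(C \right)} = 7 + C$
$- G{\left(X{\left(v \right)} \right)} = - (7 + 24) = \left(-1\right) 31 = -31$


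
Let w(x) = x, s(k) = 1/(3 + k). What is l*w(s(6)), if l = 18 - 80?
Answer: -62/9 ≈ -6.8889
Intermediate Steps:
l = -62
l*w(s(6)) = -62/(3 + 6) = -62/9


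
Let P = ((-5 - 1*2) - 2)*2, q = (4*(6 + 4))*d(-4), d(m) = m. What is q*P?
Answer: 2880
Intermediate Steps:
q = -160 (q = (4*(6 + 4))*(-4) = (4*10)*(-4) = 40*(-4) = -160)
P = -18 (P = ((-5 - 2) - 2)*2 = (-7 - 2)*2 = -9*2 = -18)
q*P = -160*(-18) = 2880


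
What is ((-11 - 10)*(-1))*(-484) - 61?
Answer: -10225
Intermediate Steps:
((-11 - 10)*(-1))*(-484) - 61 = -21*(-1)*(-484) - 61 = 21*(-484) - 61 = -10164 - 61 = -10225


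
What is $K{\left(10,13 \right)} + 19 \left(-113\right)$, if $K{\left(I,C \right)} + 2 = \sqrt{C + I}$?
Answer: $-2149 + \sqrt{23} \approx -2144.2$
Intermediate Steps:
$K{\left(I,C \right)} = -2 + \sqrt{C + I}$
$K{\left(10,13 \right)} + 19 \left(-113\right) = \left(-2 + \sqrt{13 + 10}\right) + 19 \left(-113\right) = \left(-2 + \sqrt{23}\right) - 2147 = -2149 + \sqrt{23}$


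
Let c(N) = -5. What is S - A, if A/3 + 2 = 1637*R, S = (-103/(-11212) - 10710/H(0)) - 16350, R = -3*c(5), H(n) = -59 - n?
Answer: -59421586975/661508 ≈ -89828.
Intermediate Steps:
R = 15 (R = -3*(-5) = 15)
S = -10695569203/661508 (S = (-103/(-11212) - 10710/(-59 - 1*0)) - 16350 = (-103*(-1/11212) - 10710/(-59 + 0)) - 16350 = (103/11212 - 10710/(-59)) - 16350 = (103/11212 - 10710*(-1/59)) - 16350 = (103/11212 + 10710/59) - 16350 = 120086597/661508 - 16350 = -10695569203/661508 ≈ -16168.)
A = 73659 (A = -6 + 3*(1637*15) = -6 + 3*24555 = -6 + 73665 = 73659)
S - A = -10695569203/661508 - 1*73659 = -10695569203/661508 - 73659 = -59421586975/661508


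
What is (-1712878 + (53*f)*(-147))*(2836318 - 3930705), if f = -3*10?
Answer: 1618760342276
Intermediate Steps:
f = -30
(-1712878 + (53*f)*(-147))*(2836318 - 3930705) = (-1712878 + (53*(-30))*(-147))*(2836318 - 3930705) = (-1712878 - 1590*(-147))*(-1094387) = (-1712878 + 233730)*(-1094387) = -1479148*(-1094387) = 1618760342276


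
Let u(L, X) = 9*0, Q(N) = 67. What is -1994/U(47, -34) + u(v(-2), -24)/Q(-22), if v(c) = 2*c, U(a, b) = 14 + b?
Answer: 997/10 ≈ 99.700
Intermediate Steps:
u(L, X) = 0
-1994/U(47, -34) + u(v(-2), -24)/Q(-22) = -1994/(14 - 34) + 0/67 = -1994/(-20) + 0*(1/67) = -1994*(-1/20) + 0 = 997/10 + 0 = 997/10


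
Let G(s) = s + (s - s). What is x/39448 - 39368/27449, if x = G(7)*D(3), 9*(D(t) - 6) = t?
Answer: -4655315875/3248424456 ≈ -1.4331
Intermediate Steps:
G(s) = s (G(s) = s + 0 = s)
D(t) = 6 + t/9
x = 133/3 (x = 7*(6 + (⅑)*3) = 7*(6 + ⅓) = 7*(19/3) = 133/3 ≈ 44.333)
x/39448 - 39368/27449 = (133/3)/39448 - 39368/27449 = (133/3)*(1/39448) - 39368*1/27449 = 133/118344 - 39368/27449 = -4655315875/3248424456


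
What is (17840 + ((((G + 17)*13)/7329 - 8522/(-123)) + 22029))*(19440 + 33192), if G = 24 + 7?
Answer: 210546259286424/100163 ≈ 2.1020e+9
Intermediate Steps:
G = 31
(17840 + ((((G + 17)*13)/7329 - 8522/(-123)) + 22029))*(19440 + 33192) = (17840 + ((((31 + 17)*13)/7329 - 8522/(-123)) + 22029))*(19440 + 33192) = (17840 + (((48*13)*(1/7329) - 8522*(-1/123)) + 22029))*52632 = (17840 + ((624*(1/7329) + 8522/123) + 22029))*52632 = (17840 + ((208/2443 + 8522/123) + 22029))*52632 = (17840 + (20844830/300489 + 22029))*52632 = (17840 + 6640317011/300489)*52632 = (12001040771/300489)*52632 = 210546259286424/100163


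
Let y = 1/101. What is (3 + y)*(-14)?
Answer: -4256/101 ≈ -42.139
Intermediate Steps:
y = 1/101 ≈ 0.0099010
(3 + y)*(-14) = (3 + 1/101)*(-14) = (304/101)*(-14) = -4256/101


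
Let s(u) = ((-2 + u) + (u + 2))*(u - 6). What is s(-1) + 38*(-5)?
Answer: -176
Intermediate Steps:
s(u) = 2*u*(-6 + u) (s(u) = ((-2 + u) + (2 + u))*(-6 + u) = (2*u)*(-6 + u) = 2*u*(-6 + u))
s(-1) + 38*(-5) = 2*(-1)*(-6 - 1) + 38*(-5) = 2*(-1)*(-7) - 190 = 14 - 190 = -176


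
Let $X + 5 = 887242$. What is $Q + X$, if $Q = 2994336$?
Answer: $3881573$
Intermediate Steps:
$X = 887237$ ($X = -5 + 887242 = 887237$)
$Q + X = 2994336 + 887237 = 3881573$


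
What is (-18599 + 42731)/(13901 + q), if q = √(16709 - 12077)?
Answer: 335458932/193233169 - 48264*√1158/193233169 ≈ 1.7275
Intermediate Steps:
q = 2*√1158 (q = √4632 = 2*√1158 ≈ 68.059)
(-18599 + 42731)/(13901 + q) = (-18599 + 42731)/(13901 + 2*√1158) = 24132/(13901 + 2*√1158)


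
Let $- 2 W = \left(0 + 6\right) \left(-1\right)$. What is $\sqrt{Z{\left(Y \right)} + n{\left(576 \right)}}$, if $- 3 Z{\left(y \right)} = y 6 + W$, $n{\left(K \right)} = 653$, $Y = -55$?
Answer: $\sqrt{762} \approx 27.604$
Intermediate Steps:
$W = 3$ ($W = - \frac{\left(0 + 6\right) \left(-1\right)}{2} = - \frac{6 \left(-1\right)}{2} = \left(- \frac{1}{2}\right) \left(-6\right) = 3$)
$Z{\left(y \right)} = -1 - 2 y$ ($Z{\left(y \right)} = - \frac{y 6 + 3}{3} = - \frac{6 y + 3}{3} = - \frac{3 + 6 y}{3} = -1 - 2 y$)
$\sqrt{Z{\left(Y \right)} + n{\left(576 \right)}} = \sqrt{\left(-1 - -110\right) + 653} = \sqrt{\left(-1 + 110\right) + 653} = \sqrt{109 + 653} = \sqrt{762}$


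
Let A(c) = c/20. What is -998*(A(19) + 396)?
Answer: -3961561/10 ≈ -3.9616e+5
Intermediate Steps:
A(c) = c/20 (A(c) = c*(1/20) = c/20)
-998*(A(19) + 396) = -998*((1/20)*19 + 396) = -998*(19/20 + 396) = -998*7939/20 = -3961561/10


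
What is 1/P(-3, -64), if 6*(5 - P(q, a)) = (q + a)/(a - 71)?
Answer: 810/3983 ≈ 0.20336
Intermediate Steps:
P(q, a) = 5 - (a + q)/(6*(-71 + a)) (P(q, a) = 5 - (q + a)/(6*(a - 71)) = 5 - (a + q)/(6*(-71 + a)))
1/P(-3, -64) = 1/((-2130 - 1*(-3) + 29*(-64))/(6*(-71 - 64))) = 1/((⅙)*(-2130 + 3 - 1856)/(-135)) = 1/((⅙)*(-1/135)*(-3983)) = 1/(3983/810) = 810/3983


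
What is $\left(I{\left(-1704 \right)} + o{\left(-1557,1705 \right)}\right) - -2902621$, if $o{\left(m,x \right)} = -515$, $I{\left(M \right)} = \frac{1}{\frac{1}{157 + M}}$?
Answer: $2900559$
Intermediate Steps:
$I{\left(M \right)} = 157 + M$
$\left(I{\left(-1704 \right)} + o{\left(-1557,1705 \right)}\right) - -2902621 = \left(\left(157 - 1704\right) - 515\right) - -2902621 = \left(-1547 - 515\right) + 2902621 = -2062 + 2902621 = 2900559$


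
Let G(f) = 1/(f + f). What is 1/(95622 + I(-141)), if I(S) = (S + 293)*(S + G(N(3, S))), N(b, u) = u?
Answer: 141/10460714 ≈ 1.3479e-5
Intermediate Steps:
G(f) = 1/(2*f)
I(S) = (293 + S)*(S + 1/(2*S)) (I(S) = (S + 293)*(S + 1/(2*S)) = (293 + S)*(S + 1/(2*S)))
1/(95622 + I(-141)) = 1/(95622 + (1/2 + (-141)**2 + 293*(-141) + (293/2)/(-141))) = 1/(95622 + (1/2 + 19881 - 41313 + (293/2)*(-1/141))) = 1/(95622 + (1/2 + 19881 - 41313 - 293/282)) = 1/(95622 - 3021988/141) = 1/(10460714/141) = 141/10460714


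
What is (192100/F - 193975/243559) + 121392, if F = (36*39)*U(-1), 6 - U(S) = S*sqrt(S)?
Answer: 128014262184287/1054366911 - 48025*I/12987 ≈ 1.2141e+5 - 3.6979*I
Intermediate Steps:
U(S) = 6 - S**(3/2) (U(S) = 6 - S*sqrt(S) = 6 - S**(3/2))
F = 8424 + 1404*I (F = (36*39)*(6 - (-1)**(3/2)) = 1404*(6 - (-1)*I) = 1404*(6 + I) = 8424 + 1404*I ≈ 8424.0 + 1404.0*I)
(192100/F - 193975/243559) + 121392 = (192100/(8424 + 1404*I) - 193975/243559) + 121392 = (192100*((8424 - 1404*I)/72934992) - 193975*1/243559) + 121392 = (48025*(8424 - 1404*I)/18233748 - 193975/243559) + 121392 = (-193975/243559 + 48025*(8424 - 1404*I)/18233748) + 121392 = 29565920153/243559 + 48025*(8424 - 1404*I)/18233748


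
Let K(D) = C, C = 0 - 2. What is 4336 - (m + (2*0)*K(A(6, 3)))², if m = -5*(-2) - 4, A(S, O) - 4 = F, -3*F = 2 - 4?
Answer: 4300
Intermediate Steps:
F = ⅔ (F = -(2 - 4)/3 = -⅓*(-2) = ⅔ ≈ 0.66667)
A(S, O) = 14/3 (A(S, O) = 4 + ⅔ = 14/3)
C = -2
K(D) = -2
m = 6 (m = 10 - 4 = 6)
4336 - (m + (2*0)*K(A(6, 3)))² = 4336 - (6 + (2*0)*(-2))² = 4336 - (6 + 0*(-2))² = 4336 - (6 + 0)² = 4336 - 1*6² = 4336 - 1*36 = 4336 - 36 = 4300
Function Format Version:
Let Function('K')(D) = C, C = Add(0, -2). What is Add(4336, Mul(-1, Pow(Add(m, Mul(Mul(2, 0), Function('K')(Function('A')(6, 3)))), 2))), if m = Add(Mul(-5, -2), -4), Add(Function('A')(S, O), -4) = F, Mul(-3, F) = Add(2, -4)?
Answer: 4300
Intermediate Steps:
F = Rational(2, 3) (F = Mul(Rational(-1, 3), Add(2, -4)) = Mul(Rational(-1, 3), -2) = Rational(2, 3) ≈ 0.66667)
Function('A')(S, O) = Rational(14, 3) (Function('A')(S, O) = Add(4, Rational(2, 3)) = Rational(14, 3))
C = -2
Function('K')(D) = -2
m = 6 (m = Add(10, -4) = 6)
Add(4336, Mul(-1, Pow(Add(m, Mul(Mul(2, 0), Function('K')(Function('A')(6, 3)))), 2))) = Add(4336, Mul(-1, Pow(Add(6, Mul(Mul(2, 0), -2)), 2))) = Add(4336, Mul(-1, Pow(Add(6, Mul(0, -2)), 2))) = Add(4336, Mul(-1, Pow(Add(6, 0), 2))) = Add(4336, Mul(-1, Pow(6, 2))) = Add(4336, Mul(-1, 36)) = Add(4336, -36) = 4300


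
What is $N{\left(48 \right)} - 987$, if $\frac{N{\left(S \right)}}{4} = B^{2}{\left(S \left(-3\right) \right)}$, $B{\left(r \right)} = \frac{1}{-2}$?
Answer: $-986$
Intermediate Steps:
$B{\left(r \right)} = - \frac{1}{2}$
$N{\left(S \right)} = 1$ ($N{\left(S \right)} = 4 \left(- \frac{1}{2}\right)^{2} = 4 \cdot \frac{1}{4} = 1$)
$N{\left(48 \right)} - 987 = 1 - 987 = -986$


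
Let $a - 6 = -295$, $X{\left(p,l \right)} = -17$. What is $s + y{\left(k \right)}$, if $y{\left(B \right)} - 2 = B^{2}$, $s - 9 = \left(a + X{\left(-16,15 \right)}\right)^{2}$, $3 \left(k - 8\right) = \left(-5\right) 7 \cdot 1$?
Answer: $\frac{842944}{9} \approx 93661.0$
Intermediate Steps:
$k = - \frac{11}{3}$ ($k = 8 + \frac{\left(-5\right) 7 \cdot 1}{3} = 8 + \frac{\left(-35\right) 1}{3} = 8 + \frac{1}{3} \left(-35\right) = 8 - \frac{35}{3} = - \frac{11}{3} \approx -3.6667$)
$a = -289$ ($a = 6 - 295 = -289$)
$s = 93645$ ($s = 9 + \left(-289 - 17\right)^{2} = 9 + \left(-306\right)^{2} = 9 + 93636 = 93645$)
$y{\left(B \right)} = 2 + B^{2}$
$s + y{\left(k \right)} = 93645 + \left(2 + \left(- \frac{11}{3}\right)^{2}\right) = 93645 + \left(2 + \frac{121}{9}\right) = 93645 + \frac{139}{9} = \frac{842944}{9}$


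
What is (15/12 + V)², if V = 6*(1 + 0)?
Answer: 841/16 ≈ 52.563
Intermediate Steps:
V = 6 (V = 6*1 = 6)
(15/12 + V)² = (15/12 + 6)² = (15*(1/12) + 6)² = (5/4 + 6)² = (29/4)² = 841/16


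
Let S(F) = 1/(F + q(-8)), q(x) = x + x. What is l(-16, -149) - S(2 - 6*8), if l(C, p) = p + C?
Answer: -10229/62 ≈ -164.98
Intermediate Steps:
q(x) = 2*x
l(C, p) = C + p
S(F) = 1/(-16 + F) (S(F) = 1/(F + 2*(-8)) = 1/(F - 16) = 1/(-16 + F))
l(-16, -149) - S(2 - 6*8) = (-16 - 149) - 1/(-16 + (2 - 6*8)) = -165 - 1/(-16 + (2 - 48)) = -165 - 1/(-16 - 46) = -165 - 1/(-62) = -165 - 1*(-1/62) = -165 + 1/62 = -10229/62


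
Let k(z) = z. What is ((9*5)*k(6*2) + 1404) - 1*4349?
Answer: -2405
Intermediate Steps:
((9*5)*k(6*2) + 1404) - 1*4349 = ((9*5)*(6*2) + 1404) - 1*4349 = (45*12 + 1404) - 4349 = (540 + 1404) - 4349 = 1944 - 4349 = -2405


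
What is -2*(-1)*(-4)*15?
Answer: -120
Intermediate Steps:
-2*(-1)*(-4)*15 = -(-2)*(-4)*15 = -1*8*15 = -8*15 = -120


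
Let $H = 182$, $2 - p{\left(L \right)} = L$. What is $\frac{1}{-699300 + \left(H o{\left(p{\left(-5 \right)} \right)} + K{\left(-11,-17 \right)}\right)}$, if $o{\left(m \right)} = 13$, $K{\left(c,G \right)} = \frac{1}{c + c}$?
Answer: $- \frac{22}{15332549} \approx -1.4349 \cdot 10^{-6}$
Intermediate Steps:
$p{\left(L \right)} = 2 - L$
$K{\left(c,G \right)} = \frac{1}{2 c}$
$\frac{1}{-699300 + \left(H o{\left(p{\left(-5 \right)} \right)} + K{\left(-11,-17 \right)}\right)} = \frac{1}{-699300 + \left(182 \cdot 13 + \frac{1}{2 \left(-11\right)}\right)} = \frac{1}{-699300 + \left(2366 + \frac{1}{2} \left(- \frac{1}{11}\right)\right)} = \frac{1}{-699300 + \left(2366 - \frac{1}{22}\right)} = \frac{1}{-699300 + \frac{52051}{22}} = \frac{1}{- \frac{15332549}{22}} = - \frac{22}{15332549}$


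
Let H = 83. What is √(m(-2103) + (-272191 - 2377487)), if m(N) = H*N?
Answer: 9*I*√34867 ≈ 1680.5*I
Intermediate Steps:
m(N) = 83*N
√(m(-2103) + (-272191 - 2377487)) = √(83*(-2103) + (-272191 - 2377487)) = √(-174549 - 2649678) = √(-2824227) = 9*I*√34867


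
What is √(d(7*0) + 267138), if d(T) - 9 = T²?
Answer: 3*√29683 ≈ 516.86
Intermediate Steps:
d(T) = 9 + T²
√(d(7*0) + 267138) = √((9 + (7*0)²) + 267138) = √((9 + 0²) + 267138) = √((9 + 0) + 267138) = √(9 + 267138) = √267147 = 3*√29683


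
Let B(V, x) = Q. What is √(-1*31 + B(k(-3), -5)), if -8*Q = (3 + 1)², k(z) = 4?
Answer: I*√33 ≈ 5.7446*I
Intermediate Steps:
Q = -2 (Q = -(3 + 1)²/8 = -⅛*4² = -⅛*16 = -2)
B(V, x) = -2
√(-1*31 + B(k(-3), -5)) = √(-1*31 - 2) = √(-31 - 2) = √(-33) = I*√33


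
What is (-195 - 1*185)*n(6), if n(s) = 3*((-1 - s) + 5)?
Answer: 2280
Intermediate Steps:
n(s) = 12 - 3*s (n(s) = 3*(4 - s) = 12 - 3*s)
(-195 - 1*185)*n(6) = (-195 - 1*185)*(12 - 3*6) = (-195 - 185)*(12 - 18) = -380*(-6) = 2280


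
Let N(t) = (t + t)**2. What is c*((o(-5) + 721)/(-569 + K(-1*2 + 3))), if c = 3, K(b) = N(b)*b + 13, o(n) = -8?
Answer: -31/8 ≈ -3.8750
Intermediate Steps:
N(t) = 4*t**2 (N(t) = (2*t)**2 = 4*t**2)
K(b) = 13 + 4*b**3 (K(b) = (4*b**2)*b + 13 = 4*b**3 + 13 = 13 + 4*b**3)
c*((o(-5) + 721)/(-569 + K(-1*2 + 3))) = 3*((-8 + 721)/(-569 + (13 + 4*(-1*2 + 3)**3))) = 3*(713/(-569 + (13 + 4*(-2 + 3)**3))) = 3*(713/(-569 + (13 + 4*1**3))) = 3*(713/(-569 + (13 + 4*1))) = 3*(713/(-569 + (13 + 4))) = 3*(713/(-569 + 17)) = 3*(713/(-552)) = 3*(713*(-1/552)) = 3*(-31/24) = -31/8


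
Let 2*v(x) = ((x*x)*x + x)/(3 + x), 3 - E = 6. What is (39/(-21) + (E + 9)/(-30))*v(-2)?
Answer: 72/7 ≈ 10.286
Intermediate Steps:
E = -3 (E = 3 - 1*6 = 3 - 6 = -3)
v(x) = (x + x**3)/(2*(3 + x)) (v(x) = (((x*x)*x + x)/(3 + x))/2 = ((x**2*x + x)/(3 + x))/2 = ((x**3 + x)/(3 + x))/2 = ((x + x**3)/(3 + x))/2 = (x + x**3)/(2*(3 + x)))
(39/(-21) + (E + 9)/(-30))*v(-2) = (39/(-21) + (-3 + 9)/(-30))*((-2 + (-2)**3)/(6 + 2*(-2))) = (39*(-1/21) + 6*(-1/30))*((-2 - 8)/(6 - 4)) = (-13/7 - 1/5)*(-10/2) = -36*(-10)/35 = -72/35*(-5) = 72/7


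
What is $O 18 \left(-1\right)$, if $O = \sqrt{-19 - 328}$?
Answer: $- 18 i \sqrt{347} \approx - 335.3 i$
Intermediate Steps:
$O = i \sqrt{347}$ ($O = \sqrt{-19 - 328} = \sqrt{-347} = i \sqrt{347} \approx 18.628 i$)
$O 18 \left(-1\right) = i \sqrt{347} \cdot 18 \left(-1\right) = i \sqrt{347} \left(-18\right) = - 18 i \sqrt{347}$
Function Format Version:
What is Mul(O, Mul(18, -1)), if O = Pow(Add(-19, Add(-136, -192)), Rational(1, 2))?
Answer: Mul(-18, I, Pow(347, Rational(1, 2))) ≈ Mul(-335.30, I)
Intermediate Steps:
O = Mul(I, Pow(347, Rational(1, 2))) (O = Pow(Add(-19, -328), Rational(1, 2)) = Pow(-347, Rational(1, 2)) = Mul(I, Pow(347, Rational(1, 2))) ≈ Mul(18.628, I))
Mul(O, Mul(18, -1)) = Mul(Mul(I, Pow(347, Rational(1, 2))), Mul(18, -1)) = Mul(Mul(I, Pow(347, Rational(1, 2))), -18) = Mul(-18, I, Pow(347, Rational(1, 2)))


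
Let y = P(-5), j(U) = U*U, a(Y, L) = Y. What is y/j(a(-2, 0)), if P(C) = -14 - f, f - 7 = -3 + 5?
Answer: -23/4 ≈ -5.7500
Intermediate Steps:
f = 9 (f = 7 + (-3 + 5) = 7 + 2 = 9)
P(C) = -23 (P(C) = -14 - 1*9 = -14 - 9 = -23)
j(U) = U**2
y = -23
y/j(a(-2, 0)) = -23/((-2)**2) = -23/4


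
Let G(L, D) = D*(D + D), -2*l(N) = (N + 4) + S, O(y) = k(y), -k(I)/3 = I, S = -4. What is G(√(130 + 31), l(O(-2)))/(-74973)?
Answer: -6/24991 ≈ -0.00024009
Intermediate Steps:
k(I) = -3*I
O(y) = -3*y
l(N) = -N/2 (l(N) = -((N + 4) - 4)/2 = -((4 + N) - 4)/2 = -N/2)
G(L, D) = 2*D² (G(L, D) = D*(2*D) = 2*D²)
G(√(130 + 31), l(O(-2)))/(-74973) = (2*(-(-3)*(-2)/2)²)/(-74973) = (2*(-½*6)²)*(-1/74973) = (2*(-3)²)*(-1/74973) = (2*9)*(-1/74973) = 18*(-1/74973) = -6/24991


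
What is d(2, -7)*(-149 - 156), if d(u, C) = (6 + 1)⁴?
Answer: -732305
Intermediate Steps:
d(u, C) = 2401 (d(u, C) = 7⁴ = 2401)
d(2, -7)*(-149 - 156) = 2401*(-149 - 156) = 2401*(-305) = -732305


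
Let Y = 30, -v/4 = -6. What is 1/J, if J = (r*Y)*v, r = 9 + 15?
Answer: 1/17280 ≈ 5.7870e-5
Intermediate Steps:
v = 24 (v = -4*(-6) = 24)
r = 24
J = 17280 (J = (24*30)*24 = 720*24 = 17280)
1/J = 1/17280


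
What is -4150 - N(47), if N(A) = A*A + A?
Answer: -6406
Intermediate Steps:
N(A) = A + A² (N(A) = A² + A = A + A²)
-4150 - N(47) = -4150 - 47*(1 + 47) = -4150 - 47*48 = -4150 - 1*2256 = -4150 - 2256 = -6406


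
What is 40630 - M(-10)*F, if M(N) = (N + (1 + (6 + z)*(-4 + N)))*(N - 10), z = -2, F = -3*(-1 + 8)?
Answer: 67930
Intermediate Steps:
F = -21 (F = -3*7 = -21)
M(N) = (-15 + 5*N)*(-10 + N) (M(N) = (N + (1 + (6 - 2)*(-4 + N)))*(N - 10) = (N + (1 + 4*(-4 + N)))*(-10 + N) = (N + (1 + (-16 + 4*N)))*(-10 + N) = (N + (-15 + 4*N))*(-10 + N) = (-15 + 5*N)*(-10 + N))
40630 - M(-10)*F = 40630 - (150 - 65*(-10) + 5*(-10)**2)*(-21) = 40630 - (150 + 650 + 5*100)*(-21) = 40630 - (150 + 650 + 500)*(-21) = 40630 - 1300*(-21) = 40630 - 1*(-27300) = 40630 + 27300 = 67930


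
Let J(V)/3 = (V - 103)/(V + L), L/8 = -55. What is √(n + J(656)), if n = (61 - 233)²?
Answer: √4261202/12 ≈ 172.02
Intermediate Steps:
L = -440 (L = 8*(-55) = -440)
n = 29584 (n = (-172)² = 29584)
J(V) = 3*(-103 + V)/(-440 + V) (J(V) = 3*((V - 103)/(V - 440)) = 3*((-103 + V)/(-440 + V)) = 3*(-103 + V)/(-440 + V))
√(n + J(656)) = √(29584 + 3*(-103 + 656)/(-440 + 656)) = √(29584 + 3*553/216) = √(29584 + 3*(1/216)*553) = √(29584 + 553/72) = √(2130601/72) = √4261202/12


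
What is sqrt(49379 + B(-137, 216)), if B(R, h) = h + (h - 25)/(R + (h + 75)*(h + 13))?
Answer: sqrt(219334693920262)/66502 ≈ 222.70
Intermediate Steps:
B(R, h) = h + (-25 + h)/(R + (13 + h)*(75 + h)) (B(R, h) = h + (-25 + h)/(R + (75 + h)*(13 + h)) = h + (-25 + h)/(R + (13 + h)*(75 + h)))
sqrt(49379 + B(-137, 216)) = sqrt(49379 + (-25 + 216**3 + 88*216**2 + 976*216 - 137*216)/(975 - 137 + 216**2 + 88*216)) = sqrt(49379 + (-25 + 10077696 + 88*46656 + 210816 - 29592)/(975 - 137 + 46656 + 19008)) = sqrt(49379 + (-25 + 10077696 + 4105728 + 210816 - 29592)/66502) = sqrt(49379 + (1/66502)*14364623) = sqrt(49379 + 14364623/66502) = sqrt(3298166881/66502) = sqrt(219334693920262)/66502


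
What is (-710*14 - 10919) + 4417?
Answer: -16442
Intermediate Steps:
(-710*14 - 10919) + 4417 = (-9940 - 10919) + 4417 = -20859 + 4417 = -16442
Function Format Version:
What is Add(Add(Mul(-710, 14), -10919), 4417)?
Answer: -16442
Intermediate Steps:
Add(Add(Mul(-710, 14), -10919), 4417) = Add(Add(-9940, -10919), 4417) = Add(-20859, 4417) = -16442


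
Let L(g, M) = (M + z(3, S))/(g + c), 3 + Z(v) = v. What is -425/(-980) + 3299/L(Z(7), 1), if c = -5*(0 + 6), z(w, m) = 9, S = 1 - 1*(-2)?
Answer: -8405427/980 ≈ -8577.0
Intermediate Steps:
Z(v) = -3 + v
S = 3 (S = 1 + 2 = 3)
c = -30 (c = -5*6 = -30)
L(g, M) = (9 + M)/(-30 + g) (L(g, M) = (M + 9)/(g - 30) = (9 + M)/(-30 + g))
-425/(-980) + 3299/L(Z(7), 1) = -425/(-980) + 3299/(((9 + 1)/(-30 + (-3 + 7)))) = -425*(-1/980) + 3299/((10/(-30 + 4))) = 85/196 + 3299/((10/(-26))) = 85/196 + 3299/((-1/26*10)) = 85/196 + 3299/(-5/13) = 85/196 + 3299*(-13/5) = 85/196 - 42887/5 = -8405427/980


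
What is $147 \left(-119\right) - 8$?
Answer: $-17501$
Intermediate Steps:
$147 \left(-119\right) - 8 = -17493 - 8 = -17501$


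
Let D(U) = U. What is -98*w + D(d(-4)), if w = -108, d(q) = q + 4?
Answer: 10584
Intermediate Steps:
d(q) = 4 + q
-98*w + D(d(-4)) = -98*(-108) + (4 - 4) = 10584 + 0 = 10584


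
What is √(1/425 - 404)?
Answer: 11*I*√24123/85 ≈ 20.1*I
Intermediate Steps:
√(1/425 - 404) = √(-171699/425) = 11*I*√24123/85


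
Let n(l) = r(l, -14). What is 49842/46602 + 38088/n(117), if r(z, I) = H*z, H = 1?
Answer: 3664215/11219 ≈ 326.61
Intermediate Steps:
r(z, I) = z (r(z, I) = 1*z = z)
n(l) = l
49842/46602 + 38088/n(117) = 49842/46602 + 38088/117 = 49842*(1/46602) + 38088*(1/117) = 923/863 + 4232/13 = 3664215/11219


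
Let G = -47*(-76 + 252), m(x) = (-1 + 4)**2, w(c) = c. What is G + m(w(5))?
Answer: -8263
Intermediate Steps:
m(x) = 9 (m(x) = 3**2 = 9)
G = -8272 (G = -47*176 = -8272)
G + m(w(5)) = -8272 + 9 = -8263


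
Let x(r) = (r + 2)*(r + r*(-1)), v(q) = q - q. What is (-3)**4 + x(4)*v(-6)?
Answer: 81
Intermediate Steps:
v(q) = 0
x(r) = 0 (x(r) = (2 + r)*(r - r) = (2 + r)*0 = 0)
(-3)**4 + x(4)*v(-6) = (-3)**4 + 0*0 = 81 + 0 = 81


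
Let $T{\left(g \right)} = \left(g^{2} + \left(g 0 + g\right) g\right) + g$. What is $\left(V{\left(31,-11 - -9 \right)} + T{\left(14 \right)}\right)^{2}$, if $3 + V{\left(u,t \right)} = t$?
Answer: $160801$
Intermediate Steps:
$V{\left(u,t \right)} = -3 + t$
$T{\left(g \right)} = g + 2 g^{2}$ ($T{\left(g \right)} = \left(g^{2} + \left(0 + g\right) g\right) + g = \left(g^{2} + g g\right) + g = \left(g^{2} + g^{2}\right) + g = 2 g^{2} + g = g + 2 g^{2}$)
$\left(V{\left(31,-11 - -9 \right)} + T{\left(14 \right)}\right)^{2} = \left(\left(-3 - 2\right) + 14 \left(1 + 2 \cdot 14\right)\right)^{2} = \left(\left(-3 + \left(-11 + 9\right)\right) + 14 \left(1 + 28\right)\right)^{2} = \left(\left(-3 - 2\right) + 14 \cdot 29\right)^{2} = \left(-5 + 406\right)^{2} = 401^{2} = 160801$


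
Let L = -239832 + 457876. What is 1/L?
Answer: 1/218044 ≈ 4.5862e-6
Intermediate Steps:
L = 218044
1/L = 1/218044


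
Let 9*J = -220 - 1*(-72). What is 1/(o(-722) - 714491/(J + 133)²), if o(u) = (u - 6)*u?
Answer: 1100401/578330498245 ≈ 1.9027e-6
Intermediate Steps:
J = -148/9 (J = (-220 - 1*(-72))/9 = (-220 + 72)/9 = (⅑)*(-148) = -148/9 ≈ -16.444)
o(u) = u*(-6 + u) (o(u) = (-6 + u)*u = u*(-6 + u))
1/(o(-722) - 714491/(J + 133)²) = 1/(-722*(-6 - 722) - 714491/(-148/9 + 133)²) = 1/(-722*(-728) - 714491/((1049/9)²)) = 1/(525616 - 714491/1100401/81) = 1/(525616 - 714491*81/1100401) = 1/(525616 - 57873771/1100401) = 1/(578330498245/1100401) = 1100401/578330498245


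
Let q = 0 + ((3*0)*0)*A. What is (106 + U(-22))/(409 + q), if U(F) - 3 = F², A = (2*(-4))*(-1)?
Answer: 593/409 ≈ 1.4499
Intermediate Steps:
A = 8 (A = -8*(-1) = 8)
q = 0 (q = 0 + ((3*0)*0)*8 = 0 + (0*0)*8 = 0 + 0*8 = 0 + 0 = 0)
U(F) = 3 + F²
(106 + U(-22))/(409 + q) = (106 + (3 + (-22)²))/(409 + 0) = (106 + (3 + 484))/409 = (106 + 487)*(1/409) = 593*(1/409) = 593/409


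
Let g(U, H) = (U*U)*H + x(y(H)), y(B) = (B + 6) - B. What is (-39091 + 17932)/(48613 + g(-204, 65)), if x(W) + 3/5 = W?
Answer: -105795/13768292 ≈ -0.0076840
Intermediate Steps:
y(B) = 6 (y(B) = (6 + B) - B = 6)
x(W) = -⅗ + W
g(U, H) = 27/5 + H*U² (g(U, H) = (U*U)*H + (-⅗ + 6) = U²*H + 27/5 = H*U² + 27/5 = 27/5 + H*U²)
(-39091 + 17932)/(48613 + g(-204, 65)) = (-39091 + 17932)/(48613 + (27/5 + 65*(-204)²)) = -21159/(48613 + (27/5 + 65*41616)) = -21159/(48613 + (27/5 + 2705040)) = -21159/(48613 + 13525227/5) = -21159/13768292/5 = -21159*5/13768292 = -105795/13768292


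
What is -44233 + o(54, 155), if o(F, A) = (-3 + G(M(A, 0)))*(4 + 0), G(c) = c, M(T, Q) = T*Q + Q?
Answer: -44245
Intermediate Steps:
M(T, Q) = Q + Q*T (M(T, Q) = Q*T + Q = Q + Q*T)
o(F, A) = -12 (o(F, A) = (-3 + 0*(1 + A))*(4 + 0) = (-3 + 0)*4 = -3*4 = -12)
-44233 + o(54, 155) = -44233 - 12 = -44245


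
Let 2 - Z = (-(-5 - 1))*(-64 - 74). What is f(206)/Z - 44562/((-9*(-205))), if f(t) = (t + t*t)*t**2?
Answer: 111286455706/51045 ≈ 2.1802e+6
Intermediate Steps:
f(t) = t**2*(t + t**2) (f(t) = (t + t**2)*t**2 = t**2*(t + t**2))
Z = 830 (Z = 2 - (-(-5 - 1))*(-64 - 74) = 2 - (-1*(-6))*(-138) = 2 - 6*(-138) = 2 - 1*(-828) = 2 + 828 = 830)
f(206)/Z - 44562/((-9*(-205))) = (206**3*(1 + 206))/830 - 44562/((-9*(-205))) = (8741816*207)*(1/830) - 44562/1845 = 1809555912*(1/830) - 44562*1/1845 = 904777956/415 - 14854/615 = 111286455706/51045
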